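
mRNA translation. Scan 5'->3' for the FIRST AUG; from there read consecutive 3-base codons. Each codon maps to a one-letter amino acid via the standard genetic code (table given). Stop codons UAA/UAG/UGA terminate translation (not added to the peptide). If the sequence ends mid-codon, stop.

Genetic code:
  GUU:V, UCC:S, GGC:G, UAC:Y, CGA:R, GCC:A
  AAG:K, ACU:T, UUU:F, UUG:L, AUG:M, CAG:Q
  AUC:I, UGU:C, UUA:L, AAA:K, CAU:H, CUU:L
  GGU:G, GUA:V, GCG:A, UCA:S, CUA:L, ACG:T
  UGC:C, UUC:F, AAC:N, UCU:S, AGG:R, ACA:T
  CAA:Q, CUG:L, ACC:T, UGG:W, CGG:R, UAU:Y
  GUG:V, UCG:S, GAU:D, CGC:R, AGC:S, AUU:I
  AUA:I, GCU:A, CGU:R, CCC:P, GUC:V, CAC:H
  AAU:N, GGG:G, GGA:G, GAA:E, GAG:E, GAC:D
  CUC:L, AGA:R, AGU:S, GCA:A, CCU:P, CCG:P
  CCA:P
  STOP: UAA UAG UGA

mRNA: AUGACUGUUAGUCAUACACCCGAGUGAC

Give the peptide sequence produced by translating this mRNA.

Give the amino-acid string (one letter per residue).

Answer: MTVSHTPE

Derivation:
start AUG at pos 0
pos 0: AUG -> M; peptide=M
pos 3: ACU -> T; peptide=MT
pos 6: GUU -> V; peptide=MTV
pos 9: AGU -> S; peptide=MTVS
pos 12: CAU -> H; peptide=MTVSH
pos 15: ACA -> T; peptide=MTVSHT
pos 18: CCC -> P; peptide=MTVSHTP
pos 21: GAG -> E; peptide=MTVSHTPE
pos 24: UGA -> STOP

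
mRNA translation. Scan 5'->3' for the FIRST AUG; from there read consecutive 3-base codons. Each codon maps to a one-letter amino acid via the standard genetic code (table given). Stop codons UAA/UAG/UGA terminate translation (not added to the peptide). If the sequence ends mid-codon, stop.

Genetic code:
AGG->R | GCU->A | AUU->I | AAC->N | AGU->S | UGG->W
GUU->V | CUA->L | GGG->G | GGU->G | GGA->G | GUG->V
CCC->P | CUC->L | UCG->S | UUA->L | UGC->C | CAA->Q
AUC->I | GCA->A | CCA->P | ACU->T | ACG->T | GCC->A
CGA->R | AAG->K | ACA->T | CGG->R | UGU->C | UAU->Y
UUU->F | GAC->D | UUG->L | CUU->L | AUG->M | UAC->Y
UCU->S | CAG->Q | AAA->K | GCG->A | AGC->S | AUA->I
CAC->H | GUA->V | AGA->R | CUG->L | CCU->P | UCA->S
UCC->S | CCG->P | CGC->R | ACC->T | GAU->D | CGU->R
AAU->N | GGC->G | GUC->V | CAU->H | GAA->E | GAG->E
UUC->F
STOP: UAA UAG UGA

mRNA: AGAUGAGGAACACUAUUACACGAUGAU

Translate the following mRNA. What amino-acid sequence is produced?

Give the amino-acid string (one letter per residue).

start AUG at pos 2
pos 2: AUG -> M; peptide=M
pos 5: AGG -> R; peptide=MR
pos 8: AAC -> N; peptide=MRN
pos 11: ACU -> T; peptide=MRNT
pos 14: AUU -> I; peptide=MRNTI
pos 17: ACA -> T; peptide=MRNTIT
pos 20: CGA -> R; peptide=MRNTITR
pos 23: UGA -> STOP

Answer: MRNTITR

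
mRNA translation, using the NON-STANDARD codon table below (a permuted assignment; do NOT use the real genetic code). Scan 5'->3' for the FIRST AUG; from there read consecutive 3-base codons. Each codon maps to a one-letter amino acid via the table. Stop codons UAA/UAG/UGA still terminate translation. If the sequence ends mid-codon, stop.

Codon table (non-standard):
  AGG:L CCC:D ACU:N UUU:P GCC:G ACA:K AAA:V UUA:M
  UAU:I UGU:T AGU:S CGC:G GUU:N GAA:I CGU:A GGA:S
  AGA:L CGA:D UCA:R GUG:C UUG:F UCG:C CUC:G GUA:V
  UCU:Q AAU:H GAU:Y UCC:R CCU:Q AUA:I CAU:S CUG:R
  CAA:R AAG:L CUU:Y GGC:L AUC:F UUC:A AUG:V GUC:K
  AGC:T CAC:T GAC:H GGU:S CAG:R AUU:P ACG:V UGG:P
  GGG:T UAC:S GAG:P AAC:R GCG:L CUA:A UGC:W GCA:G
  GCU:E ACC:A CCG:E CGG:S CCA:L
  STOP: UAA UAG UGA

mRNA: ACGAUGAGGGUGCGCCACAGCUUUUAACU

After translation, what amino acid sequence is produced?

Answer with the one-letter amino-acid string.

start AUG at pos 3
pos 3: AUG -> V; peptide=V
pos 6: AGG -> L; peptide=VL
pos 9: GUG -> C; peptide=VLC
pos 12: CGC -> G; peptide=VLCG
pos 15: CAC -> T; peptide=VLCGT
pos 18: AGC -> T; peptide=VLCGTT
pos 21: UUU -> P; peptide=VLCGTTP
pos 24: UAA -> STOP

Answer: VLCGTTP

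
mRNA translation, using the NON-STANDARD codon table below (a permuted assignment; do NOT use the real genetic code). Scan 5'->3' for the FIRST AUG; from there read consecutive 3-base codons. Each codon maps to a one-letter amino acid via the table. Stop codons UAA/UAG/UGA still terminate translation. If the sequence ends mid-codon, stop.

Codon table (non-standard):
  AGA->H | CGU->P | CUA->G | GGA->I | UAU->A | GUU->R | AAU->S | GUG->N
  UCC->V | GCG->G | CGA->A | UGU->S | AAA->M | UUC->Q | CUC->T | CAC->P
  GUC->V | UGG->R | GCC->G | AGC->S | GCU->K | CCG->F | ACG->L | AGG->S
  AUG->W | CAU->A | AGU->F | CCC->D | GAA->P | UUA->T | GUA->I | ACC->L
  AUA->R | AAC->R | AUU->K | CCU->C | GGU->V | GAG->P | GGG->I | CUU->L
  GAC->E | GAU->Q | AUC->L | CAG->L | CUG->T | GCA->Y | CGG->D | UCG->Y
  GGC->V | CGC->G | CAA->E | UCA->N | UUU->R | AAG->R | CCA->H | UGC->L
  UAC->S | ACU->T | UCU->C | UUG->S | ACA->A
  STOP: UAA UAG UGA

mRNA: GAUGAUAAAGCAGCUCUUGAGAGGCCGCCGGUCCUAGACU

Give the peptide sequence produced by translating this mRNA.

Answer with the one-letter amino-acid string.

Answer: WRRLTSHVGDV

Derivation:
start AUG at pos 1
pos 1: AUG -> W; peptide=W
pos 4: AUA -> R; peptide=WR
pos 7: AAG -> R; peptide=WRR
pos 10: CAG -> L; peptide=WRRL
pos 13: CUC -> T; peptide=WRRLT
pos 16: UUG -> S; peptide=WRRLTS
pos 19: AGA -> H; peptide=WRRLTSH
pos 22: GGC -> V; peptide=WRRLTSHV
pos 25: CGC -> G; peptide=WRRLTSHVG
pos 28: CGG -> D; peptide=WRRLTSHVGD
pos 31: UCC -> V; peptide=WRRLTSHVGDV
pos 34: UAG -> STOP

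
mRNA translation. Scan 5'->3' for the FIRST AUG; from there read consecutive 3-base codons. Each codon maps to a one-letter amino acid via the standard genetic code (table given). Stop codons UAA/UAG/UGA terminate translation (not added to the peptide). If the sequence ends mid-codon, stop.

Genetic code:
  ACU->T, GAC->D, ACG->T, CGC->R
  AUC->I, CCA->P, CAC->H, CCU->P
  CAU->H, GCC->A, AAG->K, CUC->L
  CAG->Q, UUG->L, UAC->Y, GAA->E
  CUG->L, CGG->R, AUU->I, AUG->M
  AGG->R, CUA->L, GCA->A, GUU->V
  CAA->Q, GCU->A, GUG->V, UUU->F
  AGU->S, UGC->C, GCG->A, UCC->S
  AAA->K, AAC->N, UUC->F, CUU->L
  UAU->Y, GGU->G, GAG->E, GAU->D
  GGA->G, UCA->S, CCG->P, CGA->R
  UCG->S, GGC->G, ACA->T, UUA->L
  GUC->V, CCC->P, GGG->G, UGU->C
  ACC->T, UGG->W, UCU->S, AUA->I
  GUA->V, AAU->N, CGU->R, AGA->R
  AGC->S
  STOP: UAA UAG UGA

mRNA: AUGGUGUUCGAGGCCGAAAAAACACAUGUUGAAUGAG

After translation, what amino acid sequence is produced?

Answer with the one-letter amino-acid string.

start AUG at pos 0
pos 0: AUG -> M; peptide=M
pos 3: GUG -> V; peptide=MV
pos 6: UUC -> F; peptide=MVF
pos 9: GAG -> E; peptide=MVFE
pos 12: GCC -> A; peptide=MVFEA
pos 15: GAA -> E; peptide=MVFEAE
pos 18: AAA -> K; peptide=MVFEAEK
pos 21: ACA -> T; peptide=MVFEAEKT
pos 24: CAU -> H; peptide=MVFEAEKTH
pos 27: GUU -> V; peptide=MVFEAEKTHV
pos 30: GAA -> E; peptide=MVFEAEKTHVE
pos 33: UGA -> STOP

Answer: MVFEAEKTHVE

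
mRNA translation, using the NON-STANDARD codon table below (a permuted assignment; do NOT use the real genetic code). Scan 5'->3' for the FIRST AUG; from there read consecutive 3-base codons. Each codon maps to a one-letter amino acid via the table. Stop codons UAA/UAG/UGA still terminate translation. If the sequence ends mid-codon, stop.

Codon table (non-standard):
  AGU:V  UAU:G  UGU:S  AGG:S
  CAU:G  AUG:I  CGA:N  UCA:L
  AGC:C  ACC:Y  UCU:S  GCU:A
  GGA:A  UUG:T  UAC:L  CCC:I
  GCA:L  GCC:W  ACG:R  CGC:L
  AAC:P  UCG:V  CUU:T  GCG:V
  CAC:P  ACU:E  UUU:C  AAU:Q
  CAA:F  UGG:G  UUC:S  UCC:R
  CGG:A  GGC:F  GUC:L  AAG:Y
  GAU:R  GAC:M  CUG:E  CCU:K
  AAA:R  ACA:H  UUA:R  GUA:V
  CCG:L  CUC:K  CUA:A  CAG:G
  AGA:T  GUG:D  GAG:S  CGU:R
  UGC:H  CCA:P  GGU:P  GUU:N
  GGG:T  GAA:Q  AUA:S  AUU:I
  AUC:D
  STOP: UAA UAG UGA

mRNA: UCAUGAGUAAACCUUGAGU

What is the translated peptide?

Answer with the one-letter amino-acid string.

start AUG at pos 2
pos 2: AUG -> I; peptide=I
pos 5: AGU -> V; peptide=IV
pos 8: AAA -> R; peptide=IVR
pos 11: CCU -> K; peptide=IVRK
pos 14: UGA -> STOP

Answer: IVRK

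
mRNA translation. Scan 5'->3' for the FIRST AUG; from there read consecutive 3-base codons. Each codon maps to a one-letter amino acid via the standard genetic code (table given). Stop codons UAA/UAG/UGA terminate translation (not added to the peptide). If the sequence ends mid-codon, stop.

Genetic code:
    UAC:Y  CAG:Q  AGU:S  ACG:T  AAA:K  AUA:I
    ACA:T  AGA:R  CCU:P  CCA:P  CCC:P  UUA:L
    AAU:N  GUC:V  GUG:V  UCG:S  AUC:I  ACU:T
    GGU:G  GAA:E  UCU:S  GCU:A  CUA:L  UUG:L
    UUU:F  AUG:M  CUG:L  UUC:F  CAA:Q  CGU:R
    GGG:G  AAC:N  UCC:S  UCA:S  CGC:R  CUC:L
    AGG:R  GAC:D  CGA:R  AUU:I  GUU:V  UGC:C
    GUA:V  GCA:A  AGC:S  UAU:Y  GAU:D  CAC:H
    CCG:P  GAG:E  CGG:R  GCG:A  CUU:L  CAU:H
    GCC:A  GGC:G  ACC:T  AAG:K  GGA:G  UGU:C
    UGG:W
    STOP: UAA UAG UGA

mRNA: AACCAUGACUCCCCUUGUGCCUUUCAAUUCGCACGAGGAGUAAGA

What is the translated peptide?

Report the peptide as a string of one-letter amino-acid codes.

Answer: MTPLVPFNSHEE

Derivation:
start AUG at pos 4
pos 4: AUG -> M; peptide=M
pos 7: ACU -> T; peptide=MT
pos 10: CCC -> P; peptide=MTP
pos 13: CUU -> L; peptide=MTPL
pos 16: GUG -> V; peptide=MTPLV
pos 19: CCU -> P; peptide=MTPLVP
pos 22: UUC -> F; peptide=MTPLVPF
pos 25: AAU -> N; peptide=MTPLVPFN
pos 28: UCG -> S; peptide=MTPLVPFNS
pos 31: CAC -> H; peptide=MTPLVPFNSH
pos 34: GAG -> E; peptide=MTPLVPFNSHE
pos 37: GAG -> E; peptide=MTPLVPFNSHEE
pos 40: UAA -> STOP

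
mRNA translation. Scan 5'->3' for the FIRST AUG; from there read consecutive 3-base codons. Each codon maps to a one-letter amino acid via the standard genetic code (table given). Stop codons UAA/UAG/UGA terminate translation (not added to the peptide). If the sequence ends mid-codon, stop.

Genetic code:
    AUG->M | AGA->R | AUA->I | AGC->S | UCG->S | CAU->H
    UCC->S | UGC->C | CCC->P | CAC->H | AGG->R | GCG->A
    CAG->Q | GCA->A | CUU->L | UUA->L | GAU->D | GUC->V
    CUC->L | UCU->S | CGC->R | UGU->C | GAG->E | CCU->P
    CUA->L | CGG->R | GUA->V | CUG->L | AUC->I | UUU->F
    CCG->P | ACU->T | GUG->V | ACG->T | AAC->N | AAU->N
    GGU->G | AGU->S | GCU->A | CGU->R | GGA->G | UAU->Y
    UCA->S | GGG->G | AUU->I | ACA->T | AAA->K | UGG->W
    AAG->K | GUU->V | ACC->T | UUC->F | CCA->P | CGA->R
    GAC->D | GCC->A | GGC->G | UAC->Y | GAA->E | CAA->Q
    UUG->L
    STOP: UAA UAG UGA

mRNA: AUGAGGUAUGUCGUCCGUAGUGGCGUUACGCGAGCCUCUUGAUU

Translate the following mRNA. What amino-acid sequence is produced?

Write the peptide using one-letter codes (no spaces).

Answer: MRYVVRSGVTRAS

Derivation:
start AUG at pos 0
pos 0: AUG -> M; peptide=M
pos 3: AGG -> R; peptide=MR
pos 6: UAU -> Y; peptide=MRY
pos 9: GUC -> V; peptide=MRYV
pos 12: GUC -> V; peptide=MRYVV
pos 15: CGU -> R; peptide=MRYVVR
pos 18: AGU -> S; peptide=MRYVVRS
pos 21: GGC -> G; peptide=MRYVVRSG
pos 24: GUU -> V; peptide=MRYVVRSGV
pos 27: ACG -> T; peptide=MRYVVRSGVT
pos 30: CGA -> R; peptide=MRYVVRSGVTR
pos 33: GCC -> A; peptide=MRYVVRSGVTRA
pos 36: UCU -> S; peptide=MRYVVRSGVTRAS
pos 39: UGA -> STOP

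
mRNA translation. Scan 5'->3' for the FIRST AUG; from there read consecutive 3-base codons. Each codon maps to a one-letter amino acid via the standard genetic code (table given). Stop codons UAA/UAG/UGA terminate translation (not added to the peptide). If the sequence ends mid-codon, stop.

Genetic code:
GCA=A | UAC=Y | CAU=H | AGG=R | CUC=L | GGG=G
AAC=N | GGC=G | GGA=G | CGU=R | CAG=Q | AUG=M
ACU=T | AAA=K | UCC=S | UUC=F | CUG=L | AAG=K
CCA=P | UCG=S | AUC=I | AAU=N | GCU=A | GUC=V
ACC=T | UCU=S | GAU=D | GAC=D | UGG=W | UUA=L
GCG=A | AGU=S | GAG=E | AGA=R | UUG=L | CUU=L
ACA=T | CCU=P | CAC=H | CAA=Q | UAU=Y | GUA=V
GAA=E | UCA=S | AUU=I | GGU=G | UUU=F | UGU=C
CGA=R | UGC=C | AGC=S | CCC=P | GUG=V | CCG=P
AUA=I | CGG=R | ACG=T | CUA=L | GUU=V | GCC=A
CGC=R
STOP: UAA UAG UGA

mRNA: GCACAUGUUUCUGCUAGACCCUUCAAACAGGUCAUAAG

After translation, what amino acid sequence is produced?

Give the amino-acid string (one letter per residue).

start AUG at pos 4
pos 4: AUG -> M; peptide=M
pos 7: UUU -> F; peptide=MF
pos 10: CUG -> L; peptide=MFL
pos 13: CUA -> L; peptide=MFLL
pos 16: GAC -> D; peptide=MFLLD
pos 19: CCU -> P; peptide=MFLLDP
pos 22: UCA -> S; peptide=MFLLDPS
pos 25: AAC -> N; peptide=MFLLDPSN
pos 28: AGG -> R; peptide=MFLLDPSNR
pos 31: UCA -> S; peptide=MFLLDPSNRS
pos 34: UAA -> STOP

Answer: MFLLDPSNRS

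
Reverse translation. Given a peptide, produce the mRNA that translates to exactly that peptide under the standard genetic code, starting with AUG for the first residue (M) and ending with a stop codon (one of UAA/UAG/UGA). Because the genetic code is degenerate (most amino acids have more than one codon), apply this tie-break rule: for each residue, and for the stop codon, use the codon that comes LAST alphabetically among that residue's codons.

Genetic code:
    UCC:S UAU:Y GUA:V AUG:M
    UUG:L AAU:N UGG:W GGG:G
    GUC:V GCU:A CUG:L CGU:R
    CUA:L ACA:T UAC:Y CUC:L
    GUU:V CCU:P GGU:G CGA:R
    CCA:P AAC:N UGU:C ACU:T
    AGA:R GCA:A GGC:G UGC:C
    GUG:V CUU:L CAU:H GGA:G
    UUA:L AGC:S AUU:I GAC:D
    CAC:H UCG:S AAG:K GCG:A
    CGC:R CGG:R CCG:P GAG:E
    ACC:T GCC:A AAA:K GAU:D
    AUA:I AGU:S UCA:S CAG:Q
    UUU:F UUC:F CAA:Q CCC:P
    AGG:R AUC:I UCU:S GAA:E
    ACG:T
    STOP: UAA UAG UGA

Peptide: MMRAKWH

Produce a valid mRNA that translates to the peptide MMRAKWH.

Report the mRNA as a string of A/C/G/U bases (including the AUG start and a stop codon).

residue 1: M -> AUG (start codon)
residue 2: M -> AUG (only codon)
residue 3: R codons sorted = AGA,AGG,CGA,CGC,CGG,CGU -> pick last = CGU
residue 4: A codons sorted = GCA,GCC,GCG,GCU -> pick last = GCU
residue 5: K codons sorted = AAA,AAG -> pick last = AAG
residue 6: W -> UGG (only codon)
residue 7: H codons sorted = CAC,CAU -> pick last = CAU
terminator: stop codons sorted = UAA,UAG,UGA -> pick last = UGA

Answer: mRNA: AUGAUGCGUGCUAAGUGGCAUUGA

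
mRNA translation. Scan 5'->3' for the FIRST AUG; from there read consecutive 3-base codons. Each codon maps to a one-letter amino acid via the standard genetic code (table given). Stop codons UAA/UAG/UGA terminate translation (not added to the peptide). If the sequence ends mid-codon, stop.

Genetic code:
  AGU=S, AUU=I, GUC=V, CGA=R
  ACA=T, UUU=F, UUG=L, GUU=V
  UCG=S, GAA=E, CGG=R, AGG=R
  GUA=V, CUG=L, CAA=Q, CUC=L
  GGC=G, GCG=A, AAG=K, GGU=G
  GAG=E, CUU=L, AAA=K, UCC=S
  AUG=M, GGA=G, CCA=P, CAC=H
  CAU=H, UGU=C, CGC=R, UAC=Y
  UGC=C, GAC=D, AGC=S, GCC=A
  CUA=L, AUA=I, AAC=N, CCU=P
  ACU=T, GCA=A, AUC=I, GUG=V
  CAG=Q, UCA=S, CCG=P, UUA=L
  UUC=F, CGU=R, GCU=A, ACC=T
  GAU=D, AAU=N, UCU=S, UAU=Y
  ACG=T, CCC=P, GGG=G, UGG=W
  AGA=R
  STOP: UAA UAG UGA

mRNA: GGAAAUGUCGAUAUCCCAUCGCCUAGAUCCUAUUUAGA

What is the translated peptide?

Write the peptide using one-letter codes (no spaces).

start AUG at pos 4
pos 4: AUG -> M; peptide=M
pos 7: UCG -> S; peptide=MS
pos 10: AUA -> I; peptide=MSI
pos 13: UCC -> S; peptide=MSIS
pos 16: CAU -> H; peptide=MSISH
pos 19: CGC -> R; peptide=MSISHR
pos 22: CUA -> L; peptide=MSISHRL
pos 25: GAU -> D; peptide=MSISHRLD
pos 28: CCU -> P; peptide=MSISHRLDP
pos 31: AUU -> I; peptide=MSISHRLDPI
pos 34: UAG -> STOP

Answer: MSISHRLDPI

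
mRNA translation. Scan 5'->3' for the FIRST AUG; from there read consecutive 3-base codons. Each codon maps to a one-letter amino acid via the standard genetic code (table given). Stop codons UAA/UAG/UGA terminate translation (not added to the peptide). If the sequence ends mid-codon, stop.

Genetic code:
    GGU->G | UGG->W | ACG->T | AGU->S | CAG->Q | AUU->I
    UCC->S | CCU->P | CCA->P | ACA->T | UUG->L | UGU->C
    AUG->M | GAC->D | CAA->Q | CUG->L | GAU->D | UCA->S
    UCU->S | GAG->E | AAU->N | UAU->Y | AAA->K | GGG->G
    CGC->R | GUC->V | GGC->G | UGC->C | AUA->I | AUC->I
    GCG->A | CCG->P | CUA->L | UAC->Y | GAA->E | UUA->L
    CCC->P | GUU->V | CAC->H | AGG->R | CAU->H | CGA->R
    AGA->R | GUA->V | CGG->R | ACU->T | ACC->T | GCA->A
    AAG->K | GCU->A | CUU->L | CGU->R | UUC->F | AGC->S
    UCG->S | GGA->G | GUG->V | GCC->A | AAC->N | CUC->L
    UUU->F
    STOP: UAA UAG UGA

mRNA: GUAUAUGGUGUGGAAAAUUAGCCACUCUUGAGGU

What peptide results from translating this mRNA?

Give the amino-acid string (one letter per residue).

start AUG at pos 4
pos 4: AUG -> M; peptide=M
pos 7: GUG -> V; peptide=MV
pos 10: UGG -> W; peptide=MVW
pos 13: AAA -> K; peptide=MVWK
pos 16: AUU -> I; peptide=MVWKI
pos 19: AGC -> S; peptide=MVWKIS
pos 22: CAC -> H; peptide=MVWKISH
pos 25: UCU -> S; peptide=MVWKISHS
pos 28: UGA -> STOP

Answer: MVWKISHS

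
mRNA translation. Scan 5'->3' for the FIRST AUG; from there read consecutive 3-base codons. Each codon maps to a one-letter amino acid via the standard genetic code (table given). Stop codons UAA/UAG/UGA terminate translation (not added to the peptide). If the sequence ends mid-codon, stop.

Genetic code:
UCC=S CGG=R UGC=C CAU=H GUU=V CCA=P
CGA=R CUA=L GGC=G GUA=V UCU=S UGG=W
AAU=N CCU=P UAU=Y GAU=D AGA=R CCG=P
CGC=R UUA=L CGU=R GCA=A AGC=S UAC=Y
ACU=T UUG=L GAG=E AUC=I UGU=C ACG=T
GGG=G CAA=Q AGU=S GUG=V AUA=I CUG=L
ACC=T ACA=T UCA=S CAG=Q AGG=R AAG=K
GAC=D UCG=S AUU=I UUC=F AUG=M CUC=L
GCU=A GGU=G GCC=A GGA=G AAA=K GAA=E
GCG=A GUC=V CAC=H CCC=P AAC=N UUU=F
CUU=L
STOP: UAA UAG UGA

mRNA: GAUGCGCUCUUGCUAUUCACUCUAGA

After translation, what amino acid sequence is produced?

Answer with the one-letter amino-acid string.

start AUG at pos 1
pos 1: AUG -> M; peptide=M
pos 4: CGC -> R; peptide=MR
pos 7: UCU -> S; peptide=MRS
pos 10: UGC -> C; peptide=MRSC
pos 13: UAU -> Y; peptide=MRSCY
pos 16: UCA -> S; peptide=MRSCYS
pos 19: CUC -> L; peptide=MRSCYSL
pos 22: UAG -> STOP

Answer: MRSCYSL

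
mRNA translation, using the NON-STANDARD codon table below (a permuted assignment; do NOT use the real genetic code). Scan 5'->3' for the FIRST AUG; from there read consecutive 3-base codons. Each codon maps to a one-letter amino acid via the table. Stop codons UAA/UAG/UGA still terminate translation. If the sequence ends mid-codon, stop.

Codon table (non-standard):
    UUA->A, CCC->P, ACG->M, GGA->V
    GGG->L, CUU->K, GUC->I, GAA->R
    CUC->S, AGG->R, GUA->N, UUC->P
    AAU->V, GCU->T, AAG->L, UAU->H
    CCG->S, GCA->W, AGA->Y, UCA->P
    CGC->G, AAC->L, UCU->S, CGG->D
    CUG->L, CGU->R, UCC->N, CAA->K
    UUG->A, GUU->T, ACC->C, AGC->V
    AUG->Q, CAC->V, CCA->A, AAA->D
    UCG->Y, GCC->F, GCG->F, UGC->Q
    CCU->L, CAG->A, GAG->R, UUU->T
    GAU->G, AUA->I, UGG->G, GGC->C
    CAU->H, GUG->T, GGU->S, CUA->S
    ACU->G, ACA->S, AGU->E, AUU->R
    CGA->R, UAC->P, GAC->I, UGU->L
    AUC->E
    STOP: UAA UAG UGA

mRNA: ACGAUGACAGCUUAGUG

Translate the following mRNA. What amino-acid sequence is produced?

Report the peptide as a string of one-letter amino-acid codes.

Answer: QST

Derivation:
start AUG at pos 3
pos 3: AUG -> Q; peptide=Q
pos 6: ACA -> S; peptide=QS
pos 9: GCU -> T; peptide=QST
pos 12: UAG -> STOP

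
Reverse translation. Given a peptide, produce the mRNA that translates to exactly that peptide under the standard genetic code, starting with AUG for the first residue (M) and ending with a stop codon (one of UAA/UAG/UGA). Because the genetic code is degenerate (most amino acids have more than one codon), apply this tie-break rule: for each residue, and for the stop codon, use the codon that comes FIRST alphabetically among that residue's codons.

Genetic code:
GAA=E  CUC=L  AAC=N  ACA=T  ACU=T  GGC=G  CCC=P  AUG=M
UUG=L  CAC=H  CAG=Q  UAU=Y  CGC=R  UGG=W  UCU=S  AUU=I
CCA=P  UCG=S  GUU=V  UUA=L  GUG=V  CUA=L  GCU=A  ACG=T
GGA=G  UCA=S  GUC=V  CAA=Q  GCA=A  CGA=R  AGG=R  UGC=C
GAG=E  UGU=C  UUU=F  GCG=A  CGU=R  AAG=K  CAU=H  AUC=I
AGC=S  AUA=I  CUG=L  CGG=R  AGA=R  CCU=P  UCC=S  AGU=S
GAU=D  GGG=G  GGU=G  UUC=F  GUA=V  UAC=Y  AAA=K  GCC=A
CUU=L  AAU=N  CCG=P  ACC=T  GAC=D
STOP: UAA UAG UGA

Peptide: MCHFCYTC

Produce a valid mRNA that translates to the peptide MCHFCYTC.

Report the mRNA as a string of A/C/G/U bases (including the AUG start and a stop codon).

residue 1: M -> AUG (start codon)
residue 2: C codons sorted = UGC,UGU -> pick first = UGC
residue 3: H codons sorted = CAC,CAU -> pick first = CAC
residue 4: F codons sorted = UUC,UUU -> pick first = UUC
residue 5: C codons sorted = UGC,UGU -> pick first = UGC
residue 6: Y codons sorted = UAC,UAU -> pick first = UAC
residue 7: T codons sorted = ACA,ACC,ACG,ACU -> pick first = ACA
residue 8: C codons sorted = UGC,UGU -> pick first = UGC
terminator: stop codons sorted = UAA,UAG,UGA -> pick first = UAA

Answer: mRNA: AUGUGCCACUUCUGCUACACAUGCUAA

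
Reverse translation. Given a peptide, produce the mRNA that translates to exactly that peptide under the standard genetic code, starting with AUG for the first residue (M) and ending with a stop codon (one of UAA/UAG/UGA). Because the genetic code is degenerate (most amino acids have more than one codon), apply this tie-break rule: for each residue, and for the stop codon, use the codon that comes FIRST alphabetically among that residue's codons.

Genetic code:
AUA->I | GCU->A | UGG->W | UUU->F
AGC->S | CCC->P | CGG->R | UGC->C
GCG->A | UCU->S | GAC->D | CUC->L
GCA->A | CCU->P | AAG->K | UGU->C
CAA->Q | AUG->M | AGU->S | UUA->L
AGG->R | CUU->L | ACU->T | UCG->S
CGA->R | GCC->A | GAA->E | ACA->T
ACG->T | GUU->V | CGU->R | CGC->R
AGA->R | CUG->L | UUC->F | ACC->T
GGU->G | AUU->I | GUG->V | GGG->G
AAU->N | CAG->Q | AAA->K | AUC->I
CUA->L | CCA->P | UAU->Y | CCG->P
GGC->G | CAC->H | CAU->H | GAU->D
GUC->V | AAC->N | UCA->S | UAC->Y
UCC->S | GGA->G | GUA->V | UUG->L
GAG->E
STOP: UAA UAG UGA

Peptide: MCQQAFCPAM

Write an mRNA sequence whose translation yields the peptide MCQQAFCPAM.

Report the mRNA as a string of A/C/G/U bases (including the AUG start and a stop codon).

residue 1: M -> AUG (start codon)
residue 2: C codons sorted = UGC,UGU -> pick first = UGC
residue 3: Q codons sorted = CAA,CAG -> pick first = CAA
residue 4: Q codons sorted = CAA,CAG -> pick first = CAA
residue 5: A codons sorted = GCA,GCC,GCG,GCU -> pick first = GCA
residue 6: F codons sorted = UUC,UUU -> pick first = UUC
residue 7: C codons sorted = UGC,UGU -> pick first = UGC
residue 8: P codons sorted = CCA,CCC,CCG,CCU -> pick first = CCA
residue 9: A codons sorted = GCA,GCC,GCG,GCU -> pick first = GCA
residue 10: M -> AUG (only codon)
terminator: stop codons sorted = UAA,UAG,UGA -> pick first = UAA

Answer: mRNA: AUGUGCCAACAAGCAUUCUGCCCAGCAAUGUAA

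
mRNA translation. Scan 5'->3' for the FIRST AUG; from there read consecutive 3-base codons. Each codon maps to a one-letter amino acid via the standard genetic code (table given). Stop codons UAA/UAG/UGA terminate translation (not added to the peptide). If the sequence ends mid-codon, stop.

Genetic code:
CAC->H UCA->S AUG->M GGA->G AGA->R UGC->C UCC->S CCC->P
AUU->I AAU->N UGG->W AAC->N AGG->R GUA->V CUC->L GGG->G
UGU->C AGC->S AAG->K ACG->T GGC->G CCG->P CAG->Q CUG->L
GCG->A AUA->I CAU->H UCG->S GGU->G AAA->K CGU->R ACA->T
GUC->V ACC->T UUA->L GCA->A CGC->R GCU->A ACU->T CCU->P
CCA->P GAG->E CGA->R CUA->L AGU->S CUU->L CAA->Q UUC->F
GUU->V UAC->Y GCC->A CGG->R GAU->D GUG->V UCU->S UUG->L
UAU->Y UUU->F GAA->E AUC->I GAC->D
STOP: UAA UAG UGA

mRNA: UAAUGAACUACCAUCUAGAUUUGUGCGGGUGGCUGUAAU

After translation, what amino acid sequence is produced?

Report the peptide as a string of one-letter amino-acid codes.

Answer: MNYHLDLCGWL

Derivation:
start AUG at pos 2
pos 2: AUG -> M; peptide=M
pos 5: AAC -> N; peptide=MN
pos 8: UAC -> Y; peptide=MNY
pos 11: CAU -> H; peptide=MNYH
pos 14: CUA -> L; peptide=MNYHL
pos 17: GAU -> D; peptide=MNYHLD
pos 20: UUG -> L; peptide=MNYHLDL
pos 23: UGC -> C; peptide=MNYHLDLC
pos 26: GGG -> G; peptide=MNYHLDLCG
pos 29: UGG -> W; peptide=MNYHLDLCGW
pos 32: CUG -> L; peptide=MNYHLDLCGWL
pos 35: UAA -> STOP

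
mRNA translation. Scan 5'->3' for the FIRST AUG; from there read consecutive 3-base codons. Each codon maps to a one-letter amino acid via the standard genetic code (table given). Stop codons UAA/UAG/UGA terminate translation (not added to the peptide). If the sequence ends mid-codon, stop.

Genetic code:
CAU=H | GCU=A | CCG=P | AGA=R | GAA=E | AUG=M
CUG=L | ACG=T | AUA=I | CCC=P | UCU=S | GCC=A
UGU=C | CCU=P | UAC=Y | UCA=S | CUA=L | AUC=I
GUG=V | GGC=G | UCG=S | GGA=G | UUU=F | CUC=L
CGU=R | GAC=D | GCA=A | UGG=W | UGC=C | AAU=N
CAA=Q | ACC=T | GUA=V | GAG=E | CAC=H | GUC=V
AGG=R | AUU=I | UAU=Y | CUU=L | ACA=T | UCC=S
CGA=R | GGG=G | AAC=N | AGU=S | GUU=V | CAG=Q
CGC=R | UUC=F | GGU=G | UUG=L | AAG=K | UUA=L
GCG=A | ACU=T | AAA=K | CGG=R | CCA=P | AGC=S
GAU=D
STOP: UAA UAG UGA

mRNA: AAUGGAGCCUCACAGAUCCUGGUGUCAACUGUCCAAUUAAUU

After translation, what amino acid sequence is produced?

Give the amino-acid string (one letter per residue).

start AUG at pos 1
pos 1: AUG -> M; peptide=M
pos 4: GAG -> E; peptide=ME
pos 7: CCU -> P; peptide=MEP
pos 10: CAC -> H; peptide=MEPH
pos 13: AGA -> R; peptide=MEPHR
pos 16: UCC -> S; peptide=MEPHRS
pos 19: UGG -> W; peptide=MEPHRSW
pos 22: UGU -> C; peptide=MEPHRSWC
pos 25: CAA -> Q; peptide=MEPHRSWCQ
pos 28: CUG -> L; peptide=MEPHRSWCQL
pos 31: UCC -> S; peptide=MEPHRSWCQLS
pos 34: AAU -> N; peptide=MEPHRSWCQLSN
pos 37: UAA -> STOP

Answer: MEPHRSWCQLSN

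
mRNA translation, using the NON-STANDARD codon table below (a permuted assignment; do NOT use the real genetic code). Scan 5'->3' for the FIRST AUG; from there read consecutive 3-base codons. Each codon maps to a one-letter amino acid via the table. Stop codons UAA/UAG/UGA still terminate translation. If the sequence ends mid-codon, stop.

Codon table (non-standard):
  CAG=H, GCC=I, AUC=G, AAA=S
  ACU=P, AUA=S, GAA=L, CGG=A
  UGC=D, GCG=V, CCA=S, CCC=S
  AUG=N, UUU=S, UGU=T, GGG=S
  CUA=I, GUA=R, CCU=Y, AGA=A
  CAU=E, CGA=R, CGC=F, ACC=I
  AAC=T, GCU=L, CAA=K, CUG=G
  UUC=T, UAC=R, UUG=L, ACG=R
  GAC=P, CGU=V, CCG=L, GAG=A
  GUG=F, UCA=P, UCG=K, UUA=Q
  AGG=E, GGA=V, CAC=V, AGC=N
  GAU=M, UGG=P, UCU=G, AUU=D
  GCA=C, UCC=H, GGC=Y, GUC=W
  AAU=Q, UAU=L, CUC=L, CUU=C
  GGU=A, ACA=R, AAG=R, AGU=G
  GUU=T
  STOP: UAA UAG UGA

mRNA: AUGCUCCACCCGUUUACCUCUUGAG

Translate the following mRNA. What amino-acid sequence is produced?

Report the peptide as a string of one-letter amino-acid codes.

Answer: NLVLSIG

Derivation:
start AUG at pos 0
pos 0: AUG -> N; peptide=N
pos 3: CUC -> L; peptide=NL
pos 6: CAC -> V; peptide=NLV
pos 9: CCG -> L; peptide=NLVL
pos 12: UUU -> S; peptide=NLVLS
pos 15: ACC -> I; peptide=NLVLSI
pos 18: UCU -> G; peptide=NLVLSIG
pos 21: UGA -> STOP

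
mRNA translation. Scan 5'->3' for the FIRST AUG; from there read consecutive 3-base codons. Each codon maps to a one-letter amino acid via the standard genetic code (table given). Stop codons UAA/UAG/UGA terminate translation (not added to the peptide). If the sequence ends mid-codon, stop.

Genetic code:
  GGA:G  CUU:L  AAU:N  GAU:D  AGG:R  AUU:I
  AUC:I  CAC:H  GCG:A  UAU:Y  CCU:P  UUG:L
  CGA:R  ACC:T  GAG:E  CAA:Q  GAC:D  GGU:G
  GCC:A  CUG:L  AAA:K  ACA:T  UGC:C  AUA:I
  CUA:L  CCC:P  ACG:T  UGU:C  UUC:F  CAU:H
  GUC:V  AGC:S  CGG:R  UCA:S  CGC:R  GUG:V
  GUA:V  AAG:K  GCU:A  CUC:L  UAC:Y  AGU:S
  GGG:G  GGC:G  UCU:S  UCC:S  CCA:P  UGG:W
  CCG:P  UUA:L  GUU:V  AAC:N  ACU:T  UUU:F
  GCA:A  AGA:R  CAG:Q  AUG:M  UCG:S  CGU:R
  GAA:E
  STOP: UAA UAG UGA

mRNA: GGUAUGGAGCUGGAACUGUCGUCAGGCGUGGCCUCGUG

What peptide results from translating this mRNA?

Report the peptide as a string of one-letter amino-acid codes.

Answer: MELELSSGVAS

Derivation:
start AUG at pos 3
pos 3: AUG -> M; peptide=M
pos 6: GAG -> E; peptide=ME
pos 9: CUG -> L; peptide=MEL
pos 12: GAA -> E; peptide=MELE
pos 15: CUG -> L; peptide=MELEL
pos 18: UCG -> S; peptide=MELELS
pos 21: UCA -> S; peptide=MELELSS
pos 24: GGC -> G; peptide=MELELSSG
pos 27: GUG -> V; peptide=MELELSSGV
pos 30: GCC -> A; peptide=MELELSSGVA
pos 33: UCG -> S; peptide=MELELSSGVAS
pos 36: only 2 nt remain (<3), stop (end of mRNA)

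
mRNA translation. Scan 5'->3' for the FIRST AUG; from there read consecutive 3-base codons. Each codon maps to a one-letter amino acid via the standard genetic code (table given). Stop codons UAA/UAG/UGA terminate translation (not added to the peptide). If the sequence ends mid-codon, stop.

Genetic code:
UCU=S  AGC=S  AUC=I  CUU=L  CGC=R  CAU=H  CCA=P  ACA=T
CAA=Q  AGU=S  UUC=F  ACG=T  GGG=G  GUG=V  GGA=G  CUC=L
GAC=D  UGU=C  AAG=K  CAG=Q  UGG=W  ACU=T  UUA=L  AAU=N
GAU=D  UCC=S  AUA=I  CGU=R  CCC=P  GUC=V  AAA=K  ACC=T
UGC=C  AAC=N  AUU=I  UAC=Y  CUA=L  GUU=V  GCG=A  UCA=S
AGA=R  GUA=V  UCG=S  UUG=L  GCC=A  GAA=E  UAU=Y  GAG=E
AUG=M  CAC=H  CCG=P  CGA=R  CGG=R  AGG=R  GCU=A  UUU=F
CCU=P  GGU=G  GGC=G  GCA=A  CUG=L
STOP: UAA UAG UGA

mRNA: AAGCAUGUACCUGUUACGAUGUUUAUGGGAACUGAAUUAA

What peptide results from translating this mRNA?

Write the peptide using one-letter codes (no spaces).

start AUG at pos 4
pos 4: AUG -> M; peptide=M
pos 7: UAC -> Y; peptide=MY
pos 10: CUG -> L; peptide=MYL
pos 13: UUA -> L; peptide=MYLL
pos 16: CGA -> R; peptide=MYLLR
pos 19: UGU -> C; peptide=MYLLRC
pos 22: UUA -> L; peptide=MYLLRCL
pos 25: UGG -> W; peptide=MYLLRCLW
pos 28: GAA -> E; peptide=MYLLRCLWE
pos 31: CUG -> L; peptide=MYLLRCLWEL
pos 34: AAU -> N; peptide=MYLLRCLWELN
pos 37: UAA -> STOP

Answer: MYLLRCLWELN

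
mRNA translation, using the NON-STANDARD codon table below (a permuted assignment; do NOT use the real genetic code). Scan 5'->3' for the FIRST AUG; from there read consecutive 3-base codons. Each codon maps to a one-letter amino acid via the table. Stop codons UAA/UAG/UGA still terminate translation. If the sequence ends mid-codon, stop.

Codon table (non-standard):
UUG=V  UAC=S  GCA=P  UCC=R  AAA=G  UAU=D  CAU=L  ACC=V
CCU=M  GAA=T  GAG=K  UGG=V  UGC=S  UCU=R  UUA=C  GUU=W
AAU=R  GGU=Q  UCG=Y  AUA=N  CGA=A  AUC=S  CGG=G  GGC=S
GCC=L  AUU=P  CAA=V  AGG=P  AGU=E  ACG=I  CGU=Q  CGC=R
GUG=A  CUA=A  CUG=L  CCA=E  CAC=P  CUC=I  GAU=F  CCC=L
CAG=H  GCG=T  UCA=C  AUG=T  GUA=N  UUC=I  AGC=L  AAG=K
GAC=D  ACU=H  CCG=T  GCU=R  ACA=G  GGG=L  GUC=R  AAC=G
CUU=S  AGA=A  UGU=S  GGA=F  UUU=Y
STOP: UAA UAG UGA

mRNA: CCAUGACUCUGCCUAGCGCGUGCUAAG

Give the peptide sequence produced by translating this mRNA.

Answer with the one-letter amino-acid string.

start AUG at pos 2
pos 2: AUG -> T; peptide=T
pos 5: ACU -> H; peptide=TH
pos 8: CUG -> L; peptide=THL
pos 11: CCU -> M; peptide=THLM
pos 14: AGC -> L; peptide=THLML
pos 17: GCG -> T; peptide=THLMLT
pos 20: UGC -> S; peptide=THLMLTS
pos 23: UAA -> STOP

Answer: THLMLTS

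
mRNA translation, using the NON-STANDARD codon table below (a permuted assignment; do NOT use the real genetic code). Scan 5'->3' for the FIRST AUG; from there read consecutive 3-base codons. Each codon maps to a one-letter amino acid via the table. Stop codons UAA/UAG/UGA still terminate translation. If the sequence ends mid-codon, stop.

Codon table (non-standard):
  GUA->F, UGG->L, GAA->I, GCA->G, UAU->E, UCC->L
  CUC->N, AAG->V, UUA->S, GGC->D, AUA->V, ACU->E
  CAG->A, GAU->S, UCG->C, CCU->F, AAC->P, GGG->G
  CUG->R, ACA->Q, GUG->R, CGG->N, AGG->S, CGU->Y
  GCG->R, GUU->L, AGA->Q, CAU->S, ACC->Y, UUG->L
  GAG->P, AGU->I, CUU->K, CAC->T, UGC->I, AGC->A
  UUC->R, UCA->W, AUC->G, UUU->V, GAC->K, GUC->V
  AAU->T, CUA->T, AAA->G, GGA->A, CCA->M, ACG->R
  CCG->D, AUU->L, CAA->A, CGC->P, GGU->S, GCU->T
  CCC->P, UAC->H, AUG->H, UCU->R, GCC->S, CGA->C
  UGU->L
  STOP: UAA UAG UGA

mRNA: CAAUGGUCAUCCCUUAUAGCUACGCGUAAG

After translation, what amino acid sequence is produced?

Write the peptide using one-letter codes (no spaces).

Answer: HVGFEAHR

Derivation:
start AUG at pos 2
pos 2: AUG -> H; peptide=H
pos 5: GUC -> V; peptide=HV
pos 8: AUC -> G; peptide=HVG
pos 11: CCU -> F; peptide=HVGF
pos 14: UAU -> E; peptide=HVGFE
pos 17: AGC -> A; peptide=HVGFEA
pos 20: UAC -> H; peptide=HVGFEAH
pos 23: GCG -> R; peptide=HVGFEAHR
pos 26: UAA -> STOP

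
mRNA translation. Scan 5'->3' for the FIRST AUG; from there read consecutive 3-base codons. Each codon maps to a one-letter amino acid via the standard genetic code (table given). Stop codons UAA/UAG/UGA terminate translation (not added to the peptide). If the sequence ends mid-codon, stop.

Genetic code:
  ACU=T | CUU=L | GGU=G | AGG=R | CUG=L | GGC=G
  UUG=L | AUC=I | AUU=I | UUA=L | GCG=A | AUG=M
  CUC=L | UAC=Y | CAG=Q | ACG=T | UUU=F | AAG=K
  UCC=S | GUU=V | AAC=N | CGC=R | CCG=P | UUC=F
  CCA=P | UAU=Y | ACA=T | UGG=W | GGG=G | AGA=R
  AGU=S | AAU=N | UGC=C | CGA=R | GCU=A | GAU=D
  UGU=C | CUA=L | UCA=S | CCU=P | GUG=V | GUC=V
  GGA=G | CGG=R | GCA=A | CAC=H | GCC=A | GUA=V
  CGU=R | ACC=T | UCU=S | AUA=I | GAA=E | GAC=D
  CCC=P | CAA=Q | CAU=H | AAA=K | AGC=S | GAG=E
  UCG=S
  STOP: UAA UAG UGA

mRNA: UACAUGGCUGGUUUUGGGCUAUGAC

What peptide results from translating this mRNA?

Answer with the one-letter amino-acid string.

Answer: MAGFGL

Derivation:
start AUG at pos 3
pos 3: AUG -> M; peptide=M
pos 6: GCU -> A; peptide=MA
pos 9: GGU -> G; peptide=MAG
pos 12: UUU -> F; peptide=MAGF
pos 15: GGG -> G; peptide=MAGFG
pos 18: CUA -> L; peptide=MAGFGL
pos 21: UGA -> STOP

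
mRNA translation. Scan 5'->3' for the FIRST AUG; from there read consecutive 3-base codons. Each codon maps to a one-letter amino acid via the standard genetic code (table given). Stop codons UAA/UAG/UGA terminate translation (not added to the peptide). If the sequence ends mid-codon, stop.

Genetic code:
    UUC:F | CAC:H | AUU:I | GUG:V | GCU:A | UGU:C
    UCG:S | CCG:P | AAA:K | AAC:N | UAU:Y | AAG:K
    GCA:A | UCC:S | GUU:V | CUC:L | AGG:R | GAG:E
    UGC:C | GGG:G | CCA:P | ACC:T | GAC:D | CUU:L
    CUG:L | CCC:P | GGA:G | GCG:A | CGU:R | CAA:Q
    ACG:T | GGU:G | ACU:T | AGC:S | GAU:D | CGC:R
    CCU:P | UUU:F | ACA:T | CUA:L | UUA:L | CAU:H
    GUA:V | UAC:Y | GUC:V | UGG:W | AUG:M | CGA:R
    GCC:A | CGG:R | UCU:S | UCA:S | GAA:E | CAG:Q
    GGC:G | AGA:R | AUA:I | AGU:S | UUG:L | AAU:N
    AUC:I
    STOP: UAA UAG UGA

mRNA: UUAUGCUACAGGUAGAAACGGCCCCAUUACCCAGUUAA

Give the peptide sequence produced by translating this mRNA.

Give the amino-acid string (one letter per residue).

start AUG at pos 2
pos 2: AUG -> M; peptide=M
pos 5: CUA -> L; peptide=ML
pos 8: CAG -> Q; peptide=MLQ
pos 11: GUA -> V; peptide=MLQV
pos 14: GAA -> E; peptide=MLQVE
pos 17: ACG -> T; peptide=MLQVET
pos 20: GCC -> A; peptide=MLQVETA
pos 23: CCA -> P; peptide=MLQVETAP
pos 26: UUA -> L; peptide=MLQVETAPL
pos 29: CCC -> P; peptide=MLQVETAPLP
pos 32: AGU -> S; peptide=MLQVETAPLPS
pos 35: UAA -> STOP

Answer: MLQVETAPLPS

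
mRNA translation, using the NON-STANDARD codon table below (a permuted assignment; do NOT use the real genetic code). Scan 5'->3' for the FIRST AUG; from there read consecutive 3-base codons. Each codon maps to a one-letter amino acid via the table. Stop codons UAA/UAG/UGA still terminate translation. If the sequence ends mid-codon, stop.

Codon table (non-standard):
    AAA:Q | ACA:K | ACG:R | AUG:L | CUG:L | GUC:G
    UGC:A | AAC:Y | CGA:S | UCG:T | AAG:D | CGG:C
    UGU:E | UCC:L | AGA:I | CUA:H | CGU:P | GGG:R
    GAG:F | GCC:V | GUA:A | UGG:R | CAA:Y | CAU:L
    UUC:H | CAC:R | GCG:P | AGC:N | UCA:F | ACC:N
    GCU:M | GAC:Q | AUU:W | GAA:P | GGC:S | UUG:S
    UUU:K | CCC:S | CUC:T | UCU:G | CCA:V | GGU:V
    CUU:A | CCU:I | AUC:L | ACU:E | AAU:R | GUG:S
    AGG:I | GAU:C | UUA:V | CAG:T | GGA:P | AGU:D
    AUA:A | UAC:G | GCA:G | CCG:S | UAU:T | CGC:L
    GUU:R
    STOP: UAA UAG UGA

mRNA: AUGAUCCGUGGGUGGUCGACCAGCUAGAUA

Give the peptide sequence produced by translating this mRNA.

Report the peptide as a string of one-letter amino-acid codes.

start AUG at pos 0
pos 0: AUG -> L; peptide=L
pos 3: AUC -> L; peptide=LL
pos 6: CGU -> P; peptide=LLP
pos 9: GGG -> R; peptide=LLPR
pos 12: UGG -> R; peptide=LLPRR
pos 15: UCG -> T; peptide=LLPRRT
pos 18: ACC -> N; peptide=LLPRRTN
pos 21: AGC -> N; peptide=LLPRRTNN
pos 24: UAG -> STOP

Answer: LLPRRTNN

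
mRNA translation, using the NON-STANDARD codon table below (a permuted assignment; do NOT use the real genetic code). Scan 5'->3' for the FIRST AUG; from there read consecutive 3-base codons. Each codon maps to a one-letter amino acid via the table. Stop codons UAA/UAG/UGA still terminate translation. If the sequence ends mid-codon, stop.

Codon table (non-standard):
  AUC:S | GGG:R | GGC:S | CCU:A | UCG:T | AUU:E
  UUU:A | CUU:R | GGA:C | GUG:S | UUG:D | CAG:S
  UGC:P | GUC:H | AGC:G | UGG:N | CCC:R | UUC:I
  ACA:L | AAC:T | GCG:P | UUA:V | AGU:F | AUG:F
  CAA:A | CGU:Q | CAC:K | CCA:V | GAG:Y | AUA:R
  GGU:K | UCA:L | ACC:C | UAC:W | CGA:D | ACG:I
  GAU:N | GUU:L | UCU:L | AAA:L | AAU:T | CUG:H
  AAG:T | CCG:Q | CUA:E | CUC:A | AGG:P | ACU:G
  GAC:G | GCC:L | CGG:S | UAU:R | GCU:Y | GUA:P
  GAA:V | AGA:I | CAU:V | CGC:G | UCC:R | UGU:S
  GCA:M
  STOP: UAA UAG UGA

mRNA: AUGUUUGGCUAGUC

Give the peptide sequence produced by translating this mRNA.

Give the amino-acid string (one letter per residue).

Answer: FAS

Derivation:
start AUG at pos 0
pos 0: AUG -> F; peptide=F
pos 3: UUU -> A; peptide=FA
pos 6: GGC -> S; peptide=FAS
pos 9: UAG -> STOP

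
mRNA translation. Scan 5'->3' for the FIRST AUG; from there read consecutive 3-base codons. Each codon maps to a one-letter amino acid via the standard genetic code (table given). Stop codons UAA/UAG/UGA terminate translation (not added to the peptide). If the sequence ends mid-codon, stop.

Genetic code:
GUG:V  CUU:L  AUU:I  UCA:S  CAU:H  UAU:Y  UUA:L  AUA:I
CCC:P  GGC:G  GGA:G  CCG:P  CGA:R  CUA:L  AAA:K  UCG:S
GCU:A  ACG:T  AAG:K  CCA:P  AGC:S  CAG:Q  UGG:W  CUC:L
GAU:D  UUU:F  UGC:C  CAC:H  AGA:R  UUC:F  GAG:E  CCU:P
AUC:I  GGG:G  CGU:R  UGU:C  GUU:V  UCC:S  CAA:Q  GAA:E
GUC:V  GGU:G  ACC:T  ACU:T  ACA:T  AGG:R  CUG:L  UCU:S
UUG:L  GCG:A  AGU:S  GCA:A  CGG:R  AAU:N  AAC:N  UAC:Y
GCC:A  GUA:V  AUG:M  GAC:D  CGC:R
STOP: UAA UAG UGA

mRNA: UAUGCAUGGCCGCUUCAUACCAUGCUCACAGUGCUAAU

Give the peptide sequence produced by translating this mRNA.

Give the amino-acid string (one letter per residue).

start AUG at pos 1
pos 1: AUG -> M; peptide=M
pos 4: CAU -> H; peptide=MH
pos 7: GGC -> G; peptide=MHG
pos 10: CGC -> R; peptide=MHGR
pos 13: UUC -> F; peptide=MHGRF
pos 16: AUA -> I; peptide=MHGRFI
pos 19: CCA -> P; peptide=MHGRFIP
pos 22: UGC -> C; peptide=MHGRFIPC
pos 25: UCA -> S; peptide=MHGRFIPCS
pos 28: CAG -> Q; peptide=MHGRFIPCSQ
pos 31: UGC -> C; peptide=MHGRFIPCSQC
pos 34: UAA -> STOP

Answer: MHGRFIPCSQC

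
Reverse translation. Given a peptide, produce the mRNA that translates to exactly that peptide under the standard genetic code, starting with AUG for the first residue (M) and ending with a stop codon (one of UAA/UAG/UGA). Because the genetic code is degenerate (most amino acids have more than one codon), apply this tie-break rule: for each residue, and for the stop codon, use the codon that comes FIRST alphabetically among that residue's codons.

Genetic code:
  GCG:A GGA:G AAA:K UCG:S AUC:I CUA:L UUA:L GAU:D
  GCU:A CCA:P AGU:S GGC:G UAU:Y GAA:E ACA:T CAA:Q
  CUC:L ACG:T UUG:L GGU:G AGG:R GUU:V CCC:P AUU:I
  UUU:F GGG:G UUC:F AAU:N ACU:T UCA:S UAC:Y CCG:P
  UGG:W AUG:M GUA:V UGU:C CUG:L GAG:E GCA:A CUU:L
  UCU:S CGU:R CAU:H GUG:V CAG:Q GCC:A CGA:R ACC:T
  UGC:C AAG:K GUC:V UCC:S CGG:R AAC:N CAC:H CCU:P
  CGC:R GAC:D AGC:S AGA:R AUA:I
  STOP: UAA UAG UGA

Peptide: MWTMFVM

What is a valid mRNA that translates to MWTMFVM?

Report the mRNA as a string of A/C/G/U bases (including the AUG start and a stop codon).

Answer: mRNA: AUGUGGACAAUGUUCGUAAUGUAA

Derivation:
residue 1: M -> AUG (start codon)
residue 2: W -> UGG (only codon)
residue 3: T codons sorted = ACA,ACC,ACG,ACU -> pick first = ACA
residue 4: M -> AUG (only codon)
residue 5: F codons sorted = UUC,UUU -> pick first = UUC
residue 6: V codons sorted = GUA,GUC,GUG,GUU -> pick first = GUA
residue 7: M -> AUG (only codon)
terminator: stop codons sorted = UAA,UAG,UGA -> pick first = UAA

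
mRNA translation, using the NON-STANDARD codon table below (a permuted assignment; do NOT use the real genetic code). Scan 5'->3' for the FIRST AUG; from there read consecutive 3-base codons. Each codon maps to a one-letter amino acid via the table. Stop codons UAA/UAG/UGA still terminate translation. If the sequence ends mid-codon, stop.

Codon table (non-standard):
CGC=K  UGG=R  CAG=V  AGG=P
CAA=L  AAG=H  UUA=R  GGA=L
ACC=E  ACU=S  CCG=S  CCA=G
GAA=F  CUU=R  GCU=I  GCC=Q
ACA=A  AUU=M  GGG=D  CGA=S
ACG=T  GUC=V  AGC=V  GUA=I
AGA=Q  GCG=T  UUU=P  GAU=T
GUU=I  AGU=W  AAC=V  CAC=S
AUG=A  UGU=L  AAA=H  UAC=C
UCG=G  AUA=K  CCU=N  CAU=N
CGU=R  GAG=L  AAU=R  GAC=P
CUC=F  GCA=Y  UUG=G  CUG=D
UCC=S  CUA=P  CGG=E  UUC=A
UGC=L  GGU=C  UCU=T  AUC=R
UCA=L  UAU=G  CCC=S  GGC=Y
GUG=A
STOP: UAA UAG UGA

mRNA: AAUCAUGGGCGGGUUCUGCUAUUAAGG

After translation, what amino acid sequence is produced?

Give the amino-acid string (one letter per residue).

Answer: AYDALG

Derivation:
start AUG at pos 4
pos 4: AUG -> A; peptide=A
pos 7: GGC -> Y; peptide=AY
pos 10: GGG -> D; peptide=AYD
pos 13: UUC -> A; peptide=AYDA
pos 16: UGC -> L; peptide=AYDAL
pos 19: UAU -> G; peptide=AYDALG
pos 22: UAA -> STOP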